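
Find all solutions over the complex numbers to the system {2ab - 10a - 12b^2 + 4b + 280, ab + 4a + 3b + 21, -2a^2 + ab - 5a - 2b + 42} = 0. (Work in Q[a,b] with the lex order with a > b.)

Compute a lex Gröbner basis by Buchberger's algorithm.
f_1 = 2ab - 10a - 12b^2 + 4b + 280, LT = ab.
f_2 = ab + 4a + 3b + 21, LT = ab.
f_3 = -2a^2 + ab - 5a - 2b + 42, LT = a^2.

S(f_1,f_2): lcm = ab. S = -9a - 6b^2 - b + 119.
  reduce S modulo (f_1, f_2, f_3):
  remainder -9a - 6b^2 - b + 119 ≠ 0; add h_4 = -9a - 6b^2 - b + 119 to the basis.

S(f_1,f_3): lcm = a^2b. S = -5a^2 - 11/2ab^2 - 1/2ab + 140a - b^2 + 21b.
  reduce S modulo (f_1, f_2, f_3, h_4):
  remainder -33b^3 - 173b^2 + 857b + 4165 ≠ 0; add h_5 = -33b^3 - 173b^2 + 857b + 4165 to the basis.

S(f_2,f_3): lcm = a^2b. S = 4a^2 + 1/2ab^2 + 1/2ab + 21a - b^2 + 21b.
  reduce S modulo (f_1, f_2, f_3, h_4, h_5):
  remainder -129/11b^2 + 120/11b + 2625/11 ≠ 0; add h_6 = -129/11b^2 + 120/11b + 2625/11 to the basis.

S(f_1,h_4): lcm = ab. S = -5a - 2/3b^3 - 55/9b^2 + 137/9b + 140.
  reduce S modulo (f_1, f_2, f_3, h_4, h_5, h_6):
  remainder -112/129b + 560/129 ≠ 0; add h_7 = -112/129b + 560/129 to the basis.

The other S-polynomials (S(f_2,h_4), S(f_3,h_4), S(f_1,h_5), S(f_2,h_5), S(f_3,h_5), S(h_4,h_5), S(f_1,h_6), S(f_2,h_6), S(f_3,h_6), S(h_4,h_6), S(h_5,h_6), S(f_1,h_7), S(f_2,h_7), S(f_3,h_7), S(h_4,h_7), S(h_5,h_7), S(h_6,h_7)) all reduce to 0 modulo the current basis, so we have a Gröbner basis.
Inter-reduce: drop elements whose leading term is divisible by another's, tail-reduce, and make monic.
Reduced Gröbner basis: {a + 4, b - 5}.

The lex basis is triangular: the last element involves only b. Solving b - 5 = 0 gives b ∈ {5}; substituting each value into the earlier elements determines the remaining variables.
  b = 5: the earlier basis element becomes a + 4 = 0, giving a = -4 — point (-4, 5).

{(-4, 5)}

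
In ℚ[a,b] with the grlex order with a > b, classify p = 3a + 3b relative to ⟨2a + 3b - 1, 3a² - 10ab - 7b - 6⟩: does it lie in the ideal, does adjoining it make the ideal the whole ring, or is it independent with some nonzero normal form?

3a + 3b is independent of I; its normal form modulo I is -3/2b + 3/2.

First compute the reduced Gröbner basis of I by Buchberger's algorithm.
f_1 = 2a + 3b - 1, LT = a.
f_2 = 3a² - 10ab - 7b - 6, LT = a².

S(f_1,f_2): lcm = a². S = 29/6ab - ½a + 7/3b + 2.
  leading term ab: subtract (29/12b)·f_1 from 29/6ab - ½a + 7/3b + 2 → -29/4b² - ½a + 19/4b + 2
  leading term b²: no divisor's leading term divides it; move -29/4b² to the remainder.
  leading term a: subtract (-¼)·f_1 from -½a + 19/4b + 2 → 11/2b + 7/4
  leading term b: no divisor's leading term divides it; move 11/2b to the remainder.
  leading term 1: no divisor's leading term divides it; move 7/4 to the remainder.
  remainder -29/4b² + 11/2b + 7/4 ≠ 0; add h_3 = -29/4b² + 11/2b + 7/4 to the basis.

S(f_1,h_3): leading monomials are coprime, so the S-polynomial reduces to 0 (Buchberger's first criterion).
S(f_2,h_3): leading monomials are coprime, so the S-polynomial reduces to 0 (Buchberger's first criterion).
Every S-polynomial of the final basis reduces to 0, so we have a Gröbner basis.
Inter-reduce: drop elements whose leading term is divisible by another's, tail-reduce, and make monic.
Reduced Gröbner basis: {b² - 22/29b - 7/29, a + 3/2b - ½}.
Label its elements g_1 = b² - 22/29b - 7/29, g_2 = a + 3/2b - ½.

Reduce p = 3a + 3b modulo G:
  leading term a: subtract (3)·g_2 from 3a + 3b → -3/2b + 3/2
  leading term b: no divisor's leading term divides it; move -3/2b to the remainder.
  leading term 1: no divisor's leading term divides it; move 3/2 to the remainder.
  normal form = -3/2b + 3/2.
The normal form is nonzero, so p ∉ I. Since p minus its normal form lies in I, I + (p) = I + (r) where r = -3/2b + 3/2; decide whether this ideal is the whole ring.
Run Buchberger on G together with r (pairs among the g_i already reduce to 0 since G is a Gröbner basis):
g_1 = b² - 22/29b - 7/29, LT = b².
g_2 = a + 3/2b - ½, LT = a.
r = -3/2b + 3/2, LT = b.

S(g_1,g_2): leading monomials are coprime, so the S-polynomial reduces to 0 (Buchberger's first criterion).
S(g_1,r): lcm = b². S = 7/29b - 7/29.
  leading term b: subtract (-14/87)·r from 7/29b - 7/29 → 0
  remainder 0.

S(g_2,r): leading monomials are coprime, so the S-polynomial reduces to 0 (Buchberger's first criterion).
Every S-polynomial of the final basis reduces to 0, so we have a Gröbner basis.
Inter-reduce: drop elements whose leading term is divisible by another's, tail-reduce, and make monic.
Reduced Gröbner basis: {a + 1, b - 1}.
The reduced Gröbner basis of I + (p) is {a + 1, b - 1} ≠ {1}, a proper ideal, so the enlarged system stays consistent: p is independent of I, with normal form -3/2b + 3/2.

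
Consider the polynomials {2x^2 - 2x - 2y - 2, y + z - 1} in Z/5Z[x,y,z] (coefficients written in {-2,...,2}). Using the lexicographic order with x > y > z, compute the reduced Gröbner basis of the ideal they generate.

Buchberger's algorithm terminates because the ascending chain of leading-term ideals stabilizes.

f_1 = 2x^2 - 2x - 2y - 2, LT = x^2.
f_2 = y + z - 1, LT = y.

The S-polynomials (S(f_1,f_2)) all reduce to 0 modulo the current basis, so we have a Gröbner basis.

G = {x^2 - x + z - 2, y + z - 1}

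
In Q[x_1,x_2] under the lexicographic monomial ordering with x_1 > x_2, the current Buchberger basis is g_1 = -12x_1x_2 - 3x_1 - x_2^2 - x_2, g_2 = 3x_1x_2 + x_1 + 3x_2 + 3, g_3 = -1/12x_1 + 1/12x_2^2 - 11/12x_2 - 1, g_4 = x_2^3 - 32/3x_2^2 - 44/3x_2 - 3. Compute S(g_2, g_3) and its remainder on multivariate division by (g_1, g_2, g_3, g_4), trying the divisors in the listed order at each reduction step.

lcm(LM(g_2), LM(g_3)) = x_1x_2.
S = (lcm/LT(g_2))·g_2 − (lcm/LT(g_3))·g_3 = 1/3x_1 + x_2^3 - 11x_2^2 - 11x_2 + 1.
Reduce S modulo (g_1, g_2, g_3, g_4) in that order:
  leading term x_1: subtract (-4)·g_3 from 1/3x_1 + x_2^3 - 11x_2^2 - 11x_2 + 1 → x_2^3 - 32/3x_2^2 - 44/3x_2 - 3
  leading term x_2^3: subtract (1)·g_4 from x_2^3 - 32/3x_2^2 - 44/3x_2 - 3 → 0
The remainder is 0, so this S-polynomial contributes no new basis element.

S(g_2, g_3) = 1/3x_1 + x_2^3 - 11x_2^2 - 11x_2 + 1; remainder on division = 0.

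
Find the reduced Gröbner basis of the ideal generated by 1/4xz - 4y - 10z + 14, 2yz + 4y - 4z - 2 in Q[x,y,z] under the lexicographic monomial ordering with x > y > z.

G = {xy - 1/2x + 8y^2 - 84y + 76, xz - 16y - 40z + 56, yz + 2y - 2z - 1}

f_1 = 1/4xz - 4y - 10z + 14, LT = xz.
f_2 = 2yz + 4y - 4z - 2, LT = yz.

S(f_1,f_2): lcm = xyz. S = -2xy + 2xz + x - 16y^2 - 40yz + 56y.
  leading term xy: no divisor's leading term divides it; move -2xy to the remainder.
  leading term xz: subtract (8)·f_1 from 2xz + x - 16y^2 - 40yz + 56y → x - 16y^2 - 40yz + 88y + 80z - 112
  leading term x: no divisor's leading term divides it; move x to the remainder.
  leading term y^2: no divisor's leading term divides it; move -16y^2 to the remainder.
  leading term yz: subtract (-20)·f_2 from -40yz + 88y + 80z - 112 → 168y - 152
  leading term y: no divisor's leading term divides it; move 168y to the remainder.
  leading term 1: no divisor's leading term divides it; move -152 to the remainder.
  remainder -2xy + x - 16y^2 + 168y - 152 ≠ 0; add g_3 = -2xy + x - 16y^2 + 168y - 152 to the basis.

The other S-polynomials (S(f_1,g_3), S(f_2,g_3)) all reduce to 0 modulo the current basis, so we have a Gröbner basis.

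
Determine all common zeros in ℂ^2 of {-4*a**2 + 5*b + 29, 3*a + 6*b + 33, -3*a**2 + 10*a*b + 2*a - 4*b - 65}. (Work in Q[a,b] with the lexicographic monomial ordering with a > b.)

Compute a lex Gröbner basis by Buchberger's algorithm.
f_1 = -4*a**2 + 5*b + 29, LT = a**2.
f_2 = 3*a + 6*b + 33, LT = a.
f_3 = -3*a**2 + 10*a*b + 2*a - 4*b - 65, LT = a**2.

S(f_1,f_2): lcm = a**2. S = -2*a*b - 11*a - 5/4*b - 29/4.
  leading term a*b: subtract (-2/3*b)·f_2 from -2*a*b - 11*a - 5/4*b - 29/4 → -11*a + 4*b**2 + 83/4*b - 29/4
  leading term a: subtract (-11/3)·f_2 from -11*a + 4*b**2 + 83/4*b - 29/4 → 4*b**2 + 171/4*b + 455/4
  leading term b**2: no divisor's leading term divides it; move 4*b**2 to the remainder.
  leading term b: no divisor's leading term divides it; move 171/4*b to the remainder.
  leading term 1: no divisor's leading term divides it; move 455/4 to the remainder.
  remainder 4*b**2 + 171/4*b + 455/4 ≠ 0; add h_4 = 4*b**2 + 171/4*b + 455/4 to the basis.

S(f_1,f_3): lcm = a**2. S = 10/3*a*b + 2/3*a - 31/12*b - 347/12.
  leading term a*b: subtract (10/9*b)·f_2 from 10/3*a*b + 2/3*a - 31/12*b - 347/12 → 2/3*a - 20/3*b**2 - 157/4*b - 347/12
  leading term a: subtract (2/9)·f_2 from 2/3*a - 20/3*b**2 - 157/4*b - 347/12 → -20/3*b**2 - 487/12*b - 145/4
  leading term b**2: subtract (-5/3)·h_4 from -20/3*b**2 - 487/12*b - 145/4 → 92/3*b + 460/3
  leading term b: no divisor's leading term divides it; move 92/3*b to the remainder.
  leading term 1: no divisor's leading term divides it; move 460/3 to the remainder.
  remainder 92/3*b + 460/3 ≠ 0; add h_5 = 92/3*b + 460/3 to the basis.

S(f_2,f_3): lcm = a**2. S = 16/3*a*b + 35/3*a - 4/3*b - 65/3.
  leading term a*b: subtract (16/9*b)·f_2 from 16/3*a*b + 35/3*a - 4/3*b - 65/3 → 35/3*a - 32/3*b**2 - 60*b - 65/3
  leading term a: subtract (35/9)·f_2 from 35/3*a - 32/3*b**2 - 60*b - 65/3 → -32/3*b**2 - 250/3*b - 150
  leading term b**2: subtract (-8/3)·h_4 from -32/3*b**2 - 250/3*b - 150 → 92/3*b + 460/3
  leading term b: subtract (1)·h_5 from 92/3*b + 460/3 → 0
  remainder 0.

S(f_1,h_4): leading monomials are coprime, so the S-polynomial reduces to 0 (Buchberger's first criterion).
S(f_2,h_4): leading monomials are coprime, so the S-polynomial reduces to 0 (Buchberger's first criterion).
S(f_3,h_4): leading monomials are coprime, so the S-polynomial reduces to 0 (Buchberger's first criterion).
S(f_1,h_5): leading monomials are coprime, so the S-polynomial reduces to 0 (Buchberger's first criterion).
S(f_2,h_5): leading monomials are coprime, so the S-polynomial reduces to 0 (Buchberger's first criterion).
S(f_3,h_5): leading monomials are coprime, so the S-polynomial reduces to 0 (Buchberger's first criterion).
S(h_4,h_5): lcm = b**2. S = 91/16*b + 455/16.
  leading term b: subtract (273/1472)·h_5 from 91/16*b + 455/16 → 0
  remainder 0.

Every S-polynomial of the final basis reduces to 0, so we have a Gröbner basis.
Inter-reduce: drop elements whose leading term is divisible by another's, tail-reduce, and make monic.
Reduced Gröbner basis: {a + 1, b + 5}.

Elimination: the polynomial b + 5 lies in the elimination ideal for b, so b ∈ {-5}. For each such b, the remaining basis elements (now univariate) give the rest of the solution.
  b = -5: the earlier basis element becomes a + 1 = 0, giving a = -1 — point (-1, -5).
Substituting each solution back into the original system confirms all equations vanish.

{(-1, -5)}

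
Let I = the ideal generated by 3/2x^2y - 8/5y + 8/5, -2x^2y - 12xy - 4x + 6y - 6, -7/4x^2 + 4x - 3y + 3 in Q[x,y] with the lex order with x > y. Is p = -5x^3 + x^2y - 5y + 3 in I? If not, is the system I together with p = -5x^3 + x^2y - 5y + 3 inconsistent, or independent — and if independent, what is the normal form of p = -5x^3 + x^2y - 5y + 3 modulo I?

Adjoining -5x^3 + x^2y - 5y + 3 makes the ideal the whole ring: the system is inconsistent.

First compute the reduced Gröbner basis of I by Buchberger's algorithm.
f_1 = 3/2x^2y - 8/5y + 8/5, LT = x^2y.
f_2 = -2x^2y - 12xy - 4x + 6y - 6, LT = x^2y.
f_3 = -7/4x^2 + 4x - 3y + 3, LT = x^2.

S(f_1,f_2): lcm = x^2y. S = -6xy - 2x + 29/15y - 29/15.
  leading term xy: no divisor's leading term divides it; move -6xy to the remainder.
  leading term x: no divisor's leading term divides it; move -2x to the remainder.
  leading term y: no divisor's leading term divides it; move 29/15y to the remainder.
  leading term 1: no divisor's leading term divides it; move -29/15 to the remainder.
  remainder -6xy - 2x + 29/15y - 29/15 ≠ 0; add h_4 = -6xy - 2x + 29/15y - 29/15 to the basis.

S(f_1,f_3): lcm = x^2y. S = 16/7xy - 12/7y^2 + 68/105y + 16/15.
  leading term xy: subtract (-8/21)·h_4 from 16/7xy - 12/7y^2 + 68/105y + 16/15 → -16/21x - 12/7y^2 + 436/315y + 104/315
  leading term x: no divisor's leading term divides it; move -16/21x to the remainder.
  leading term y^2: no divisor's leading term divides it; move -12/7y^2 to the remainder.
  leading term y: no divisor's leading term divides it; move 436/315y to the remainder.
  leading term 1: no divisor's leading term divides it; move 104/315 to the remainder.
  remainder -16/21x - 12/7y^2 + 436/315y + 104/315 ≠ 0; add h_5 = -16/21x - 12/7y^2 + 436/315y + 104/315 to the basis.

S(f_1,h_4): lcm = x^2y. S = -1/3x^2 + 29/90xy - 29/90x - 16/15y + 16/15.
  leading term x^2: subtract (4/21)·f_3 from -1/3x^2 + 29/90xy - 29/90x - 16/15y + 16/15 → 29/90xy - 683/630x - 52/105y + 52/105
  leading term xy: subtract (-29/540)·h_4 from 29/90xy - 683/630x - 52/105y + 52/105 → -1126/945x - 22193/56700y + 22193/56700
  leading term x: subtract (563/360)·h_5 from -1126/945x - 22193/56700y + 22193/56700 → 563/210y^2 - 16103/6300y - 787/6300
  leading term y^2: no divisor's leading term divides it; move 563/210y^2 to the remainder.
  leading term y: no divisor's leading term divides it; move -16103/6300y to the remainder.
  leading term 1: no divisor's leading term divides it; move -787/6300 to the remainder.
  remainder 563/210y^2 - 16103/6300y - 787/6300 ≠ 0; add h_6 = 563/210y^2 - 16103/6300y - 787/6300 to the basis.

S(f_1,h_5): lcm = x^2y. S = -9/4xy^3 + 109/60xy^2 + 13/30xy - 16/15y + 16/15.
  leading term xy^3: subtract (3/8y^2)·h_4 from -9/4xy^3 + 109/60xy^2 + 13/30xy - 16/15y + 16/15 → 77/30xy^2 + 13/30xy - 29/40y^3 + 29/40y^2 - 16/15y + 16/15
  leading term xy^2: subtract (-77/180y)·h_4 from 77/30xy^2 + 13/30xy - 29/40y^3 + 29/40y^2 - 16/15y + 16/15 → -19/45xy - 29/40y^3 + 8381/5400y^2 - 5113/2700y + 16/15
  leading term xy: subtract (19/270)·h_4 from -19/45xy - 29/40y^3 + 8381/5400y^2 - 5113/2700y + 16/15 → 19/135x - 29/40y^3 + 8381/5400y^2 - 16441/8100y + 4871/4050
  leading term x: subtract (-133/720)·h_5 from 19/135x - 29/40y^3 + 8381/5400y^2 - 16441/8100y + 4871/4050 → -29/40y^3 + 6671/5400y^2 - 479/270y + 853/675
  leading term y^3: subtract (-609/2252y)·h_6 from -29/40y^3 + 6671/5400y^2 - 479/270y + 853/675 → 3308663/6080400y^2 - 10992487/6080400y + 853/675
  leading term y^2: subtract (23160641/114108840)·h_6 from 3308663/6080400y^2 - 10992487/6080400y + 853/675 → -132383705141/102697956000y + 132383705141/102697956000
  leading term y: no divisor's leading term divides it; move -132383705141/102697956000y to the remainder.
  leading term 1: no divisor's leading term divides it; move 132383705141/102697956000 to the remainder.
  remainder -132383705141/102697956000y + 132383705141/102697956000 ≠ 0; add h_7 = -132383705141/102697956000y + 132383705141/102697956000 to the basis.

The other S-polynomials (S(f_2,f_3), S(f_2,h_4), S(f_3,h_4), S(f_2,h_5), S(f_3,h_5), S(h_4,h_5), S(f_1,h_6), S(f_2,h_6), S(f_3,h_6), S(h_4,h_6), S(h_5,h_6), S(f_1,h_7), S(f_2,h_7), S(f_3,h_7), S(h_4,h_7), S(h_5,h_7), S(h_6,h_7)) all reduce to 0 modulo the current basis, so we have a Gröbner basis.
Inter-reduce: drop elements whose leading term is divisible by another's, tail-reduce, and make monic.
Reduced Gröbner basis: {x, y - 1}.
Label its elements g_1 = x, g_2 = y - 1.

Reduce p = -5x^3 + x^2y - 5y + 3 modulo G:
  leading term x^3: subtract (-5x^2)·g_1 from -5x^3 + x^2y - 5y + 3 → x^2y - 5y + 3
  leading term x^2y: subtract (xy)·g_1 from x^2y - 5y + 3 → -5y + 3
  leading term y: subtract (-5)·g_2 from -5y + 3 → -2
  leading term 1: no divisor's leading term divides it; move -2 to the remainder.
  normal form = -2.
The normal form is nonzero, so p ∉ I. Since p minus its normal form lies in I, I + (p) = I + (r) where r = -2; decide whether this ideal is the whole ring.
Here r = -2 is a nonzero constant, hence a unit: 1 ∈ I + (p), the Gröbner basis of I + (p) is {1}, and the enlarged system has no common solution — adjoining p is inconsistent.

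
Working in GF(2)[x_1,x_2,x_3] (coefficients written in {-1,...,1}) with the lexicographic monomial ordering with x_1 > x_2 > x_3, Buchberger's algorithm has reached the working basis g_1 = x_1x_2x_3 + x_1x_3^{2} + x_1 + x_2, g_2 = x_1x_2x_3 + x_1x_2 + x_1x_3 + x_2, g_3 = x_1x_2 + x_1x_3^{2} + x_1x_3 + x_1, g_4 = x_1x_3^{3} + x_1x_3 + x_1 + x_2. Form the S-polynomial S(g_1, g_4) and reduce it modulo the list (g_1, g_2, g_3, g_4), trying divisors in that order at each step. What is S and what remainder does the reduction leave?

S(g_1, g_4) = x_1x_2x_3 + x_1x_2 + x_1x_3^{4} + x_1x_3^{2} + x_2^{2} + x_2x_3^{2}; remainder on division = x_2^{2} + x_2x_3^{2} + x_2x_3 + x_2.

lcm(LM(g_1), LM(g_4)) = x_1x_2x_3^{3}.
S = (lcm/LT(g_1))·g_1 − (lcm/LT(g_4))·g_4 = x_1x_2x_3 + x_1x_2 + x_1x_3^{4} + x_1x_3^{2} + x_2^{2} + x_2x_3^{2}.
Reduce S modulo (g_1, g_2, g_3, g_4) in that order:
  leading term x_1x_2x_3: subtract (1)·g_1 from x_1x_2x_3 + x_1x_2 + x_1x_3^{4} + x_1x_3^{2} + x_2^{2} + x_2x_3^{2} → x_1x_2 + x_1x_3^{4} + x_1 + x_2^{2} + x_2x_3^{2} + x_2
  leading term x_1x_2: subtract (1)·g_3 from x_1x_2 + x_1x_3^{4} + x_1 + x_2^{2} + x_2x_3^{2} + x_2 → x_1x_3^{4} + x_1x_3^{2} + x_1x_3 + x_2^{2} + x_2x_3^{2} + x_2
  leading term x_1x_3^{4}: subtract (x_3)·g_4 from x_1x_3^{4} + x_1x_3^{2} + x_1x_3 + x_2^{2} + x_2x_3^{2} + x_2 → x_2^{2} + x_2x_3^{2} + x_2x_3 + x_2
  leading term x_2^{2}: no divisor's leading term divides it; move x_2^{2} to the remainder.
  leading term x_2x_3^{2}: no divisor's leading term divides it; move x_2x_3^{2} to the remainder.
  leading term x_2x_3: no divisor's leading term divides it; move x_2x_3 to the remainder.
  leading term x_2: no divisor's leading term divides it; move x_2 to the remainder.
The remainder x_2^{2} + x_2x_3^{2} + x_2x_3 + x_2 is nonzero, so it would be added as the next basis element.
This is the inner loop of Buchberger's algorithm — each nonzero remainder becomes a new basis element.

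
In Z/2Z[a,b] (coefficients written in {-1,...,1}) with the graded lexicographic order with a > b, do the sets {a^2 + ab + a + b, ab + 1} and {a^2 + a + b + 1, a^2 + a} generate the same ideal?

For a fixed monomial order, each ideal has a unique reduced Gröbner basis; comparing bases decides equality.
Buchberger on the first generating set:
f_1 = a^2 + ab + a + b, LT = a^2.
f_2 = ab + 1, LT = ab.

S(f_1,f_2): lcm = a^2b. S = ab^2 + ab + b^2 + a.
  leading term ab^2: subtract (b)·f_2 from ab^2 + ab + b^2 + a → ab + b^2 + a + b
  leading term ab: subtract (1)·f_2 from ab + b^2 + a + b → b^2 + a + b + 1
  leading term b^2: no divisor's leading term divides it; move b^2 to the remainder.
  leading term a: no divisor's leading term divides it; move a to the remainder.
  leading term b: no divisor's leading term divides it; move b to the remainder.
  leading term 1: no divisor's leading term divides it; move 1 to the remainder.
  remainder b^2 + a + b + 1 ≠ 0; add g_3 = b^2 + a + b + 1 to the basis.

The other S-polynomials (S(f_1,g_3), S(f_2,g_3)) all reduce to 0 modulo the current basis, so we have a Gröbner basis.
Inter-reduce: drop elements whose leading term is divisible by another's, tail-reduce, and make monic.
Reduced Gröbner basis: {a^2 + a + b + 1, ab + 1, b^2 + a + b + 1}.

Buchberger on the second generating set:
h_1 = a^2 + a + b + 1, LT = a^2.
h_2 = a^2 + a, LT = a^2.

S(h_1,h_2): lcm = a^2. S = b + 1.
  leading term b: no divisor's leading term divides it; move b to the remainder.
  leading term 1: no divisor's leading term divides it; move 1 to the remainder.
  remainder b + 1 ≠ 0; add k_3 = b + 1 to the basis.

The other S-polynomials (S(h_1,k_3), S(h_2,k_3)) all reduce to 0 modulo the current basis, so we have a Gröbner basis.
Inter-reduce: drop elements whose leading term is divisible by another's, tail-reduce, and make monic.
Reduced Gröbner basis: {a^2 + a, b + 1}.

The bases are distinct; the ideals are different.
The same test decides containment: I ⊆ J iff every generator of I reduces to 0 modulo a Gröbner basis of J.

No, the ideals differ.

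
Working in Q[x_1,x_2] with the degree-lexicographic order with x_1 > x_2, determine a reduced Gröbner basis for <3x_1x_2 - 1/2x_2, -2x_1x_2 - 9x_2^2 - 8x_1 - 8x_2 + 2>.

G = {x_1^2 - 5/12x_1 + 1/24, x_1x_2 - 1/6x_2, x_2^2 + 8/9x_1 + 25/27x_2 - 2/9}

f_1 = 3x_1x_2 - 1/2x_2, LT = x_1x_2.
f_2 = -2x_1x_2 - 9x_2^2 - 8x_1 - 8x_2 + 2, LT = x_1x_2.

S(f_1,f_2): lcm = x_1x_2. S = -9/2x_2^2 - 4x_1 - 25/6x_2 + 1.
  reduce S modulo (f_1, f_2):
  remainder -9/2x_2^2 - 4x_1 - 25/6x_2 + 1 ≠ 0; add g_3 = -9/2x_2^2 - 4x_1 - 25/6x_2 + 1 to the basis.

S(f_1,g_3): lcm = x_1x_2^2. S = -8/9x_1^2 - 25/27x_1x_2 - 1/6x_2^2 + 2/9x_1.
  reduce S modulo (f_1, f_2, g_3):
  remainder -8/9x_1^2 + 10/27x_1 - 1/27 ≠ 0; add g_4 = -8/9x_1^2 + 10/27x_1 - 1/27 to the basis.

The other S-polynomials (S(f_2,g_3), S(f_1,g_4), S(f_2,g_4), S(g_3,g_4)) all reduce to 0 modulo the current basis, so we have a Gröbner basis.
Inter-reduce: drop elements whose leading term is divisible by another's, tail-reduce, and make monic.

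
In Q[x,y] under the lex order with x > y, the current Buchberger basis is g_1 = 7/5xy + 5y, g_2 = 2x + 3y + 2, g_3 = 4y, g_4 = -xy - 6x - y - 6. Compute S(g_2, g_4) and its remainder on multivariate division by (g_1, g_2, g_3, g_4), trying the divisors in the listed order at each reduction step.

lcm(LM(g_2), LM(g_4)) = xy.
S = (lcm/LT(g_2))·g_2 − (lcm/LT(g_4))·g_4 = -6x + 3/2y^2 - 6.
Reduce S modulo (g_1, g_2, g_3, g_4) in that order:
  leading term x: subtract (-3)·g_2 from -6x + 3/2y^2 - 6 → 3/2y^2 + 9y
  leading term y^2: subtract (3/8y)·g_3 from 3/2y^2 + 9y → 9y
  leading term y: subtract (9/4)·g_3 from 9y → 0
The remainder is 0, so this S-polynomial contributes no new basis element.

S(g_2, g_4) = -6x + 3/2y^2 - 6; remainder on division = 0.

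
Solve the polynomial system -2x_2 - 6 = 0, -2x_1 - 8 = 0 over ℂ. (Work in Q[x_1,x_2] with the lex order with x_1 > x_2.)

{(-4, -3)}

Compute a lex Gröbner basis by Buchberger's algorithm.
f_1 = -2x_2 - 6, LT = x_2.
f_2 = -2x_1 - 8, LT = x_1.

The S-polynomials (S(f_1,f_2)) all reduce to 0 modulo the current basis, so we have a Gröbner basis.
Inter-reduce: drop elements whose leading term is divisible by another's, tail-reduce, and make monic.
Reduced Gröbner basis: {x_1 + 4, x_2 + 3}.

A lex Gröbner basis eliminates variables successively. Here x_2 + 3 depends only on x_2, with roots {-3}; lifting each root through the earlier basis elements recovers the full solutions.
  x_2 = -3: the earlier basis element becomes x_1 + 4 = 0, giving x_1 = -4 — point (-4, -3).
Substituting each solution back into the original system confirms all equations vanish.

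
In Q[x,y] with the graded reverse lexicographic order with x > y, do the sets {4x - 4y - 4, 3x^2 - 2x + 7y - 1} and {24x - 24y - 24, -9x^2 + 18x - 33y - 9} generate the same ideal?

Two ideals are equal iff their reduced Gröbner bases coincide (the reduced basis is unique for a fixed ordering).
Buchberger on the first generating set:
f_1 = 4x - 4y - 4, LT = x.
f_2 = 3x^2 - 2x + 7y - 1, LT = x^2.

S(f_1,f_2): lcm = x^2. S = -xy - 1/3x - 7/3y + 1/3.
  reduce S modulo (f_1, f_2):
  remainder -y^2 - 11/3y ≠ 0; add g_3 = -y^2 - 11/3y to the basis.

The other S-polynomials (S(f_1,g_3), S(f_2,g_3)) all reduce to 0 modulo the current basis, so we have a Gröbner basis.
Inter-reduce: drop elements whose leading term is divisible by another's, tail-reduce, and make monic.
Reduced Gröbner basis: {y^2 + 11/3y, x - y - 1}.

Buchberger on the second generating set:
h_1 = 24x - 24y - 24, LT = x.
h_2 = -9x^2 + 18x - 33y - 9, LT = x^2.

S(h_1,h_2): lcm = x^2. S = -xy + x - 11/3y - 1.
  reduce S modulo (h_1, h_2):
  remainder -y^2 - 11/3y ≠ 0; add k_3 = -y^2 - 11/3y to the basis.

The other S-polynomials (S(h_1,k_3), S(h_2,k_3)) all reduce to 0 modulo the current basis, so we have a Gröbner basis.
Inter-reduce: drop elements whose leading term is divisible by another's, tail-reduce, and make monic.
Reduced Gröbner basis: {y^2 + 11/3y, x - y - 1}.

The two bases agree; hence the ideals are identical.

Yes, the ideals are equal.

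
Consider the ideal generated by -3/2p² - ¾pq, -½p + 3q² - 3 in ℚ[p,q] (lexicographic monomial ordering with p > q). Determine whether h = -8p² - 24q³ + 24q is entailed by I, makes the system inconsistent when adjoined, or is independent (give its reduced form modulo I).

First compute the reduced Gröbner basis of I by Buchberger's algorithm.
f_1 = -3/2p² - ¾pq, LT = p².
f_2 = -½p + 3q² - 3, LT = p.

S(f_1,f_2): lcm = p². S = 6pq² + ½pq - 6p.
  leading term pq²: subtract (-12q²)·f_2 from 6pq² + ½pq - 6p → ½pq - 6p + 36q⁴ - 36q²
  leading term pq: subtract (-q)·f_2 from ½pq - 6p + 36q⁴ - 36q² → -6p + 36q⁴ + 3q³ - 36q² - 3q
  leading term p: subtract (12)·f_2 from -6p + 36q⁴ + 3q³ - 36q² - 3q → 36q⁴ + 3q³ - 72q² - 3q + 36
  leading term q⁴: no divisor's leading term divides it; move 36q⁴ to the remainder.
  leading term q³: no divisor's leading term divides it; move 3q³ to the remainder.
  leading term q²: no divisor's leading term divides it; move -72q² to the remainder.
  leading term q: no divisor's leading term divides it; move -3q to the remainder.
  leading term 1: no divisor's leading term divides it; move 36 to the remainder.
  remainder 36q⁴ + 3q³ - 72q² - 3q + 36 ≠ 0; add k_3 = 36q⁴ + 3q³ - 72q² - 3q + 36 to the basis.

The other S-polynomials (S(f_1,k_3), S(f_2,k_3)) all reduce to 0 modulo the current basis, so we have a Gröbner basis.
Inter-reduce: drop elements whose leading term is divisible by another's, tail-reduce, and make monic.
Reduced Gröbner basis: {p - 6q² + 6, q⁴ + 1/12q³ - 2q² - 1/12q + 1}.
Label its elements g_1 = p - 6q² + 6, g_2 = q⁴ + 1/12q³ - 2q² - 1/12q + 1.

Reduce h = -8p² - 24q³ + 24q modulo G:
  leading term p²: subtract (-8p)·g_1 from -8p² - 24q³ + 24q → -48pq² + 48p - 24q³ + 24q
  leading term pq²: subtract (-48q²)·g_1 from -48pq² + 48p - 24q³ + 24q → 48p - 288q⁴ - 24q³ + 288q² + 24q
  leading term p: subtract (48)·g_1 from 48p - 288q⁴ - 24q³ + 288q² + 24q → -288q⁴ - 24q³ + 576q² + 24q - 288
  leading term q⁴: subtract (-288)·g_2 from -288q⁴ - 24q³ + 576q² + 24q - 288 → 0
  normal form = 0.
Since the normal form is 0, h ∈ I.

Ideal membership is decidable via reduction modulo a Gröbner basis.

-8p² - 24q³ + 24q lies in I (it reduces to 0).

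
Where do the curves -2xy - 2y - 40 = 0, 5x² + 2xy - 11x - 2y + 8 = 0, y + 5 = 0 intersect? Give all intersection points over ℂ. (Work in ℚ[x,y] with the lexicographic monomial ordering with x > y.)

{(3, -5)}

Compute a lex Gröbner basis by Buchberger's algorithm.
f_1 = -2xy - 2y - 40, LT = xy.
f_2 = 5x² + 2xy - 11x - 2y + 8, LT = x².
f_3 = y + 5, LT = y.

S(f_1,f_2): lcm = x²y. S = -⅖xy² + 16/5xy + 20x + ⅖y² - 8/5y.
  leading term xy²: subtract (⅕y)·f_1 from -⅖xy² + 16/5xy + 20x + ⅖y² - 8/5y → 16/5xy + 20x + ⅘y² + 32/5y
  leading term xy: subtract (-8/5)·f_1 from 16/5xy + 20x + ⅘y² + 32/5y → 20x + ⅘y² + 16/5y - 64
  leading term x: no divisor's leading term divides it; move 20x to the remainder.
  leading term y²: subtract (⅘y)·f_3 from ⅘y² + 16/5y - 64 → -⅘y - 64
  leading term y: subtract (-⅘)·f_3 from -⅘y - 64 → -60
  leading term 1: no divisor's leading term divides it; move -60 to the remainder.
  remainder 20x - 60 ≠ 0; add h_4 = 20x - 60 to the basis.

The other S-polynomials (S(f_1,f_3), S(f_2,f_3), S(f_1,h_4), S(f_2,h_4), S(f_3,h_4)) all reduce to 0 modulo the current basis, so we have a Gröbner basis.
Inter-reduce: drop elements whose leading term is divisible by another's, tail-reduce, and make monic.
Reduced Gröbner basis: {x - 3, y + 5}.

Elimination: the polynomial y + 5 lies in the elimination ideal for y, so y ∈ {-5}. For each such y, the remaining basis elements (now univariate) give the rest of the solution.
  y = -5: the earlier basis element becomes x - 3 = 0, giving x = 3 — point (3, -5).
Each listed point satisfies every original equation (direct substitution).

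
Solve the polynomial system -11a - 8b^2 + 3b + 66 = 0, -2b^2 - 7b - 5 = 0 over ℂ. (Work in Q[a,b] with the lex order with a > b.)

Compute a lex Gröbner basis by Buchberger's algorithm.
f_1 = -11a - 8b^2 + 3b + 66, LT = a.
f_2 = -2b^2 - 7b - 5, LT = b^2.

The S-polynomials (S(f_1,f_2)) all reduce to 0 modulo the current basis, so we have a Gröbner basis.
Inter-reduce: drop elements whose leading term is divisible by another's, tail-reduce, and make monic.
Reduced Gröbner basis: {a - 31/11b - 86/11, b^2 + 7/2b + 5/2}.

From the last basis element, b^2 + 7/2b + 5/2 = 0, so b takes values in {-5/2, -1}. Each choice, substituted upward through the basis, yields the corresponding point(s) of the solution set.
  b = -5/2: the earlier basis element becomes a - 17/22 = 0, giving a = 17/22 — point (17/22, -5/2).
  b = -1: the earlier basis element becomes a - 5 = 0, giving a = 5 — point (5, -1).
Check: every point annihilates each of the original generators.

{(17/22, -5/2), (5, -1)}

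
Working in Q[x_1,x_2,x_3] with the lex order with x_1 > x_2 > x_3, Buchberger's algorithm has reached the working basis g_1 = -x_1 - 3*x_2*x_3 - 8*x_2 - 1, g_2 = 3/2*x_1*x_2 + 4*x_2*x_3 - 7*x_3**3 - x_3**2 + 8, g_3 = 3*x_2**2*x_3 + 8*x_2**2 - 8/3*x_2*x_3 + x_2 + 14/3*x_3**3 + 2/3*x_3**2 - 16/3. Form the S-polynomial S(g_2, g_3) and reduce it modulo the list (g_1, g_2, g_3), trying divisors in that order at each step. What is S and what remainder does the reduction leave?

lcm(LM(g_2), LM(g_3)) = x_1*x_2**2*x_3.
S = (lcm/LT(g_2))·g_2 − (lcm/LT(g_3))·g_3 = -8/3*x_1*x_2**2 + 8/9*x_1*x_2*x_3 - 1/3*x_1*x_2 - 14/9*x_1*x_3**3 - 2/9*x_1*x_3**2 + 16/9*x_1 + 8/3*x_2**2*x_3**2 - 14/3*x_2*x_3**4 - 2/3*x_2*x_3**3 + 16/3*x_2*x_3.
Reduce S modulo (g_1, g_2, g_3) in that order:
  leading term x_1*x_2**2: subtract (8/3*x_2**2)·g_1 from -8/3*x_1*x_2**2 + 8/9*x_1*x_2*x_3 - 1/3*x_1*x_2 - 14/9*x_1*x_3**3 - 2/9*x_1*x_3**2 + 16/9*x_1 + 8/3*x_2**2*x_3**2 - 14/3*x_2*x_3**4 - 2/3*x_2*x_3**3 + 16/3*x_2*x_3 → 8/9*x_1*x_2*x_3 - 1/3*x_1*x_2 - 14/9*x_1*x_3**3 - 2/9*x_1*x_3**2 + 16/9*x_1 + 8*x_2**3*x_3 + 64/3*x_2**3 + 8/3*x_2**2*x_3**2 + 8/3*x_2**2 - 14/3*x_2*x_3**4 - 2/3*x_2*x_3**3 + 16/3*x_2*x_3
  leading term x_1*x_2*x_3: subtract (-8/9*x_2*x_3)·g_1 from 8/9*x_1*x_2*x_3 - 1/3*x_1*x_2 - 14/9*x_1*x_3**3 - 2/9*x_1*x_3**2 + 16/9*x_1 + 8*x_2**3*x_3 + 64/3*x_2**3 + 8/3*x_2**2*x_3**2 + 8/3*x_2**2 - 14/3*x_2*x_3**4 - 2/3*x_2*x_3**3 + 16/3*x_2*x_3 → -1/3*x_1*x_2 - 14/9*x_1*x_3**3 - 2/9*x_1*x_3**2 + 16/9*x_1 + 8*x_2**3*x_3 + 64/3*x_2**3 - 64/9*x_2**2*x_3 + 8/3*x_2**2 - 14/3*x_2*x_3**4 - 2/3*x_2*x_3**3 + 40/9*x_2*x_3
  leading term x_1*x_2: subtract (1/3*x_2)·g_1 from -1/3*x_1*x_2 - 14/9*x_1*x_3**3 - 2/9*x_1*x_3**2 + 16/9*x_1 + 8*x_2**3*x_3 + 64/3*x_2**3 - 64/9*x_2**2*x_3 + 8/3*x_2**2 - 14/3*x_2*x_3**4 - 2/3*x_2*x_3**3 + 40/9*x_2*x_3 → -14/9*x_1*x_3**3 - 2/9*x_1*x_3**2 + 16/9*x_1 + 8*x_2**3*x_3 + 64/3*x_2**3 - 55/9*x_2**2*x_3 + 16/3*x_2**2 - 14/3*x_2*x_3**4 - 2/3*x_2*x_3**3 + 40/9*x_2*x_3 + 1/3*x_2
  leading term x_1*x_3**3: subtract (14/9*x_3**3)·g_1 from -14/9*x_1*x_3**3 - 2/9*x_1*x_3**2 + 16/9*x_1 + 8*x_2**3*x_3 + 64/3*x_2**3 - 55/9*x_2**2*x_3 + 16/3*x_2**2 - 14/3*x_2*x_3**4 - 2/3*x_2*x_3**3 + 40/9*x_2*x_3 + 1/3*x_2 → -2/9*x_1*x_3**2 + 16/9*x_1 + 8*x_2**3*x_3 + 64/3*x_2**3 - 55/9*x_2**2*x_3 + 16/3*x_2**2 + 106/9*x_2*x_3**3 + 40/9*x_2*x_3 + 1/3*x_2 + 14/9*x_3**3
  leading term x_1*x_3**2: subtract (2/9*x_3**2)·g_1 from -2/9*x_1*x_3**2 + 16/9*x_1 + 8*x_2**3*x_3 + 64/3*x_2**3 - 55/9*x_2**2*x_3 + 16/3*x_2**2 + 106/9*x_2*x_3**3 + 40/9*x_2*x_3 + 1/3*x_2 + 14/9*x_3**3 → 16/9*x_1 + 8*x_2**3*x_3 + 64/3*x_2**3 - 55/9*x_2**2*x_3 + 16/3*x_2**2 + 112/9*x_2*x_3**3 + 16/9*x_2*x_3**2 + 40/9*x_2*x_3 + 1/3*x_2 + 14/9*x_3**3 + 2/9*x_3**2
  leading term x_1: subtract (-16/9)·g_1 from 16/9*x_1 + 8*x_2**3*x_3 + 64/3*x_2**3 - 55/9*x_2**2*x_3 + 16/3*x_2**2 + 112/9*x_2*x_3**3 + 16/9*x_2*x_3**2 + 40/9*x_2*x_3 + 1/3*x_2 + 14/9*x_3**3 + 2/9*x_3**2 → 8*x_2**3*x_3 + 64/3*x_2**3 - 55/9*x_2**2*x_3 + 16/3*x_2**2 + 112/9*x_2*x_3**3 + 16/9*x_2*x_3**2 - 8/9*x_2*x_3 - 125/9*x_2 + 14/9*x_3**3 + 2/9*x_3**2 - 16/9
  leading term x_2**3*x_3: subtract (8/3*x_2)·g_3 from 8*x_2**3*x_3 + 64/3*x_2**3 - 55/9*x_2**2*x_3 + 16/3*x_2**2 + 112/9*x_2*x_3**3 + 16/9*x_2*x_3**2 - 8/9*x_2*x_3 - 125/9*x_2 + 14/9*x_3**3 + 2/9*x_3**2 - 16/9 → x_2**2*x_3 + 8/3*x_2**2 - 8/9*x_2*x_3 + 1/3*x_2 + 14/9*x_3**3 + 2/9*x_3**2 - 16/9
  leading term x_2**2*x_3: subtract (1/3)·g_3 from x_2**2*x_3 + 8/3*x_2**2 - 8/9*x_2*x_3 + 1/3*x_2 + 14/9*x_3**3 + 2/9*x_3**2 - 16/9 → 0
The remainder is 0, so this S-polynomial contributes no new basis element.

S(g_2, g_3) = -8/3*x_1*x_2**2 + 8/9*x_1*x_2*x_3 - 1/3*x_1*x_2 - 14/9*x_1*x_3**3 - 2/9*x_1*x_3**2 + 16/9*x_1 + 8/3*x_2**2*x_3**2 - 14/3*x_2*x_3**4 - 2/3*x_2*x_3**3 + 16/3*x_2*x_3; remainder on division = 0.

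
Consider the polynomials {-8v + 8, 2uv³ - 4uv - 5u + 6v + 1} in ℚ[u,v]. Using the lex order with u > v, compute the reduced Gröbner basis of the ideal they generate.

f_1 = -8v + 8, LT = v.
f_2 = 2uv³ - 4uv - 5u + 6v + 1, LT = uv³.

S(f_1,f_2): lcm = uv³. S = -uv² + 2uv + 5/2u - 3v - ½.
  reduce S modulo (f_1, f_2):
  remainder 7/2u - 7/2 ≠ 0; add g_3 = 7/2u - 7/2 to the basis.

The other S-polynomials (S(f_1,g_3), S(f_2,g_3)) all reduce to 0 modulo the current basis, so we have a Gröbner basis.
Inter-reduce: drop elements whose leading term is divisible by another's, tail-reduce, and make monic.

G = {u - 1, v - 1}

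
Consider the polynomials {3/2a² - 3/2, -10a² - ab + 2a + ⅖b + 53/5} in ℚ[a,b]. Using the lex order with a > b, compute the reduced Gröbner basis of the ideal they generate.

G = {a - ⅗b + 8/5, b² - 16/3b + 13/3}

f_1 = 3/2a² - 3/2, LT = a².
f_2 = -10a² - ab + 2a + ⅖b + 53/5, LT = a².

S(f_1,f_2): lcm = a². S = -1/10ab + ⅕a + 1/25b + 3/50.
  leading term ab: no divisor's leading term divides it; move -1/10ab to the remainder.
  leading term a: no divisor's leading term divides it; move ⅕a to the remainder.
  leading term b: no divisor's leading term divides it; move 1/25b to the remainder.
  leading term 1: no divisor's leading term divides it; move 3/50 to the remainder.
  remainder -1/10ab + ⅕a + 1/25b + 3/50 ≠ 0; add g_3 = -1/10ab + ⅕a + 1/25b + 3/50 to the basis.

S(f_1,g_3): lcm = a²b. S = 2a² + ⅖ab + ⅗a - b.
  leading term a²: subtract (4/3)·f_1 from 2a² + ⅖ab + ⅗a - b → ⅖ab + ⅗a - b + 2
  leading term ab: subtract (-4)·g_3 from ⅖ab + ⅗a - b + 2 → 7/5a - 21/25b + 56/25
  leading term a: no divisor's leading term divides it; move 7/5a to the remainder.
  leading term b: no divisor's leading term divides it; move -21/25b to the remainder.
  leading term 1: no divisor's leading term divides it; move 56/25 to the remainder.
  remainder 7/5a - 21/25b + 56/25 ≠ 0; add g_4 = 7/5a - 21/25b + 56/25 to the basis.

S(f_2,g_3): lcm = a²b. S = 2a² + 1/10ab² + ⅕ab + ⅗a - 1/25b² - 53/50b.
  leading term a²: subtract (4/3)·f_1 from 2a² + 1/10ab² + ⅕ab + ⅗a - 1/25b² - 53/50b → 1/10ab² + ⅕ab + ⅗a - 1/25b² - 53/50b + 2
  leading term ab²: subtract (-b)·g_3 from 1/10ab² + ⅕ab + ⅗a - 1/25b² - 53/50b + 2 → ⅖ab + ⅗a - b + 2
  leading term ab: subtract (-4)·g_3 from ⅖ab + ⅗a - b + 2 → 7/5a - 21/25b + 56/25
  leading term a: subtract (1)·g_4 from 7/5a - 21/25b + 56/25 → 0
  remainder 0.

S(f_1,g_4): lcm = a². S = ⅗ab - 8/5a - 1.
  leading term ab: subtract (-6)·g_3 from ⅗ab - 8/5a - 1 → -⅖a + 6/25b - 16/25
  leading term a: subtract (-2/7)·g_4 from -⅖a + 6/25b - 16/25 → 0
  remainder 0.

S(f_2,g_4): lcm = a². S = 7/10ab - 9/5a - 1/25b - 53/50.
  leading term ab: subtract (-7)·g_3 from 7/10ab - 9/5a - 1/25b - 53/50 → -⅖a + 6/25b - 16/25
  leading term a: subtract (-2/7)·g_4 from -⅖a + 6/25b - 16/25 → 0
  remainder 0.

S(g_3,g_4): lcm = ab. S = -2a + ⅗b² - 2b - ⅗.
  leading term a: subtract (-10/7)·g_4 from -2a + ⅗b² - 2b - ⅗ → ⅗b² - 16/5b + 13/5
  leading term b²: no divisor's leading term divides it; move ⅗b² to the remainder.
  leading term b: no divisor's leading term divides it; move -16/5b to the remainder.
  leading term 1: no divisor's leading term divides it; move 13/5 to the remainder.
  remainder ⅗b² - 16/5b + 13/5 ≠ 0; add g_5 = ⅗b² - 16/5b + 13/5 to the basis.

S(f_1,g_5): leading monomials are coprime, so the S-polynomial reduces to 0 (Buchberger's first criterion).
S(f_2,g_5): leading monomials are coprime, so the S-polynomial reduces to 0 (Buchberger's first criterion).
S(g_3,g_5): lcm = ab². S = 10/3ab - 13/3a - ⅖b² - ⅗b.
  leading term ab: subtract (-100/3)·g_3 from 10/3ab - 13/3a - ⅖b² - ⅗b → 7/3a - ⅖b² + 11/15b + 2
  leading term a: subtract (5/3)·g_4 from 7/3a - ⅖b² + 11/15b + 2 → -⅖b² + 32/15b - 26/15
  leading term b²: subtract (-⅔)·g_5 from -⅖b² + 32/15b - 26/15 → 0
  remainder 0.

S(g_4,g_5): leading monomials are coprime, so the S-polynomial reduces to 0 (Buchberger's first criterion).
Every S-polynomial of the final basis reduces to 0, so we have a Gröbner basis.
Inter-reduce: drop elements whose leading term is divisible by another's, tail-reduce, and make monic.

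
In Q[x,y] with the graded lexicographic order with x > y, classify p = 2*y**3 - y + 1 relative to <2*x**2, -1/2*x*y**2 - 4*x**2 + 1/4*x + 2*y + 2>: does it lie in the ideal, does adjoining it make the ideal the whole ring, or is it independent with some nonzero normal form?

2*y**3 - y + 1 is independent of I; its normal form modulo I is 5*y + 5.

First compute the reduced Gröbner basis of I by Buchberger's algorithm.
f_1 = 2*x**2, LT = x**2.
f_2 = -1/2*x*y**2 - 4*x**2 + 1/4*x + 2*y + 2, LT = x*y**2.

S(f_1,f_2): lcm = x**2*y**2. S = -8*x**3 + 1/2*x**2 + 4*x*y + 4*x.
  reduce S modulo (f_1, f_2):
  remainder 4*x*y + 4*x ≠ 0; add h_3 = 4*x*y + 4*x to the basis.

S(f_2,h_3): lcm = x*y**2. S = 8*x**2 - x*y - 1/2*x - 4*y - 4.
  reduce S modulo (f_1, f_2, h_3):
  remainder 1/2*x - 4*y - 4 ≠ 0; add h_4 = 1/2*x - 4*y - 4 to the basis.

S(f_2,h_4): lcm = x*y**2. S = 8*y**3 + 8*x**2 + 8*y**2 - 1/2*x - 4*y - 4.
  reduce S modulo (f_1, f_2, h_3, h_4):
  remainder 8*y**3 + 8*y**2 - 8*y - 8 ≠ 0; add h_5 = 8*y**3 + 8*y**2 - 8*y - 8 to the basis.

S(h_3,h_4): lcm = x*y. S = 8*y**2 + x + 8*y.
  reduce S modulo (f_1, f_2, h_3, h_4, h_5):
  remainder 8*y**2 + 16*y + 8 ≠ 0; add h_6 = 8*y**2 + 16*y + 8 to the basis.

The other S-polynomials (S(f_1,h_3), S(f_1,h_4), S(f_1,h_5), S(f_2,h_5), S(h_3,h_5), S(h_4,h_5), S(f_1,h_6), S(f_2,h_6), S(h_3,h_6), S(h_4,h_6), S(h_5,h_6)) all reduce to 0 modulo the current basis, so we have a Gröbner basis.
Inter-reduce: drop elements whose leading term is divisible by another's, tail-reduce, and make monic.
Reduced Gröbner basis: {y**2 + 2*y + 1, x - 8*y - 8}.
Label its elements g_1 = y**2 + 2*y + 1, g_2 = x - 8*y - 8.

Reduce p = 2*y**3 - y + 1 modulo G:
  leading term y**3: subtract (2*y)·g_1 from 2*y**3 - y + 1 → -4*y**2 - 3*y + 1
  leading term y**2: subtract (-4)·g_1 from -4*y**2 - 3*y + 1 → 5*y + 5
  leading term y: no divisor's leading term divides it; move 5*y to the remainder.
  leading term 1: no divisor's leading term divides it; move 5 to the remainder.
  normal form = 5*y + 5.
The normal form is nonzero, so p ∉ I. Since p minus its normal form lies in I, I + (p) = I + (r) where r = 5*y + 5; decide whether this ideal is the whole ring.
Run Buchberger on G together with r (pairs among the g_i already reduce to 0 since G is a Gröbner basis):
g_1 = y**2 + 2*y + 1, LT = y**2.
g_2 = x - 8*y - 8, LT = x.
r = 5*y + 5, LT = y.

The S-polynomials (S(g_1,g_2), S(g_1,r), S(g_2,r)) all reduce to 0 modulo the current basis, so we have a Gröbner basis.
Inter-reduce: drop elements whose leading term is divisible by another's, tail-reduce, and make monic.
Reduced Gröbner basis: {x, y + 1}.
The reduced Gröbner basis of I + (p) is {x, y + 1} ≠ {1}, a proper ideal, so the enlarged system stays consistent: p is independent of I, with normal form 5*y + 5.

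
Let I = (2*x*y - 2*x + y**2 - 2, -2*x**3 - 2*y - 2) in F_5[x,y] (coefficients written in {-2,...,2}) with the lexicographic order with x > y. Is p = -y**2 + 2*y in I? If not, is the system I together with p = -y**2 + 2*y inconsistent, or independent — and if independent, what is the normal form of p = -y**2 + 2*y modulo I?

-y**2 + 2*y is independent of I; its normal form modulo I is -y**2 + 2*y.

First compute the reduced Gröbner basis of I by Buchberger's algorithm.
f_1 = 2*x*y - 2*x + y**2 - 2, LT = x*y.
f_2 = -2*x**3 - 2*y - 2, LT = x**3.

S(f_1,f_2): lcm = x**3*y. S = -x**3 - 2*x**2*y**2 - x**2 - y**2 - y.
  leading term x**3: subtract (-2)·f_2 from -x**3 - 2*x**2*y**2 - x**2 - y**2 - y → -2*x**2*y**2 - x**2 - y**2 + 1
  leading term x**2*y**2: subtract (-x*y)·f_1 from -2*x**2*y**2 - x**2 - y**2 + 1 → -2*x**2*y - x**2 + x*y**3 - 2*x*y - y**2 + 1
  leading term x**2*y: subtract (-x)·f_1 from -2*x**2*y - x**2 + x*y**3 - 2*x*y - y**2 + 1 → 2*x**2 + x*y**3 + x*y**2 - 2*x*y - 2*x - y**2 + 1
  leading term x**2: no divisor's leading term divides it; move 2*x**2 to the remainder.
  leading term x*y**3: subtract (-2*y**2)·f_1 from x*y**3 + x*y**2 - 2*x*y - 2*x - y**2 + 1 → 2*x*y**2 - 2*x*y - 2*x + 2*y**4 + 1
  leading term x*y**2: subtract (y)·f_1 from 2*x*y**2 - 2*x*y - 2*x + 2*y**4 + 1 → -2*x + 2*y**4 - y**3 + 2*y + 1
  leading term x: no divisor's leading term divides it; move -2*x to the remainder.
  leading term y**4: no divisor's leading term divides it; move 2*y**4 to the remainder.
  leading term y**3: no divisor's leading term divides it; move -y**3 to the remainder.
  leading term y: no divisor's leading term divides it; move 2*y to the remainder.
  leading term 1: no divisor's leading term divides it; move 1 to the remainder.
  remainder 2*x**2 - 2*x + 2*y**4 - y**3 + 2*y + 1 ≠ 0; add h_3 = 2*x**2 - 2*x + 2*y**4 - y**3 + 2*y + 1 to the basis.

S(f_1,h_3): lcm = x**2*y. S = -x**2 - 2*x*y**2 + x*y - x - y**5 - 2*y**4 - y**2 + 2*y.
  leading term x**2: subtract (2)·h_3 from -x**2 - 2*x*y**2 + x*y - x - y**5 - 2*y**4 - y**2 + 2*y → -2*x*y**2 + x*y - 2*x - y**5 - y**4 + 2*y**3 - y**2 - 2*y - 2
  leading term x*y**2: subtract (-y)·f_1 from -2*x*y**2 + x*y - 2*x - y**5 - y**4 + 2*y**3 - y**2 - 2*y - 2 → -x*y - 2*x - y**5 - y**4 - 2*y**3 - y**2 + y - 2
  leading term x*y: subtract (2)·f_1 from -x*y - 2*x - y**5 - y**4 - 2*y**3 - y**2 + y - 2 → 2*x - y**5 - y**4 - 2*y**3 + 2*y**2 + y + 2
  leading term x: no divisor's leading term divides it; move 2*x to the remainder.
  leading term y**5: no divisor's leading term divides it; move -y**5 to the remainder.
  leading term y**4: no divisor's leading term divides it; move -y**4 to the remainder.
  leading term y**3: no divisor's leading term divides it; move -2*y**3 to the remainder.
  leading term y**2: no divisor's leading term divides it; move 2*y**2 to the remainder.
  leading term y: no divisor's leading term divides it; move y to the remainder.
  leading term 1: no divisor's leading term divides it; move 2 to the remainder.
  remainder 2*x - y**5 - y**4 - 2*y**3 + 2*y**2 + y + 2 ≠ 0; add h_4 = 2*x - y**5 - y**4 - 2*y**3 + 2*y**2 + y + 2 to the basis.

S(f_1,h_4): lcm = x*y. S = -x - 2*y**6 - 2*y**5 + y**4 - y**3 - y - 1.
  leading term x: subtract (2)·h_4 from -x - 2*y**6 - 2*y**5 + y**4 - y**3 - y - 1 → -2*y**6 - 2*y**4 - 2*y**3 + y**2 + 2*y
  leading term y**6: no divisor's leading term divides it; move -2*y**6 to the remainder.
  leading term y**4: no divisor's leading term divides it; move -2*y**4 to the remainder.
  leading term y**3: no divisor's leading term divides it; move -2*y**3 to the remainder.
  leading term y**2: no divisor's leading term divides it; move y**2 to the remainder.
  leading term y: no divisor's leading term divides it; move 2*y to the remainder.
  remainder -2*y**6 - 2*y**4 - 2*y**3 + y**2 + 2*y ≠ 0; add h_5 = -2*y**6 - 2*y**4 - 2*y**3 + y**2 + 2*y to the basis.

The other S-polynomials (S(f_2,h_3), S(f_2,h_4), S(h_3,h_4), S(f_1,h_5), S(f_2,h_5), S(h_3,h_5), S(h_4,h_5)) all reduce to 0 modulo the current basis, so we have a Gröbner basis.
Inter-reduce: drop elements whose leading term is divisible by another's, tail-reduce, and make monic.
Reduced Gröbner basis: {x + 2*y**5 + 2*y**4 - y**3 + y**2 - 2*y + 1, y**6 + y**4 + y**3 + 2*y**2 - y}.
Label its elements g_1 = x + 2*y**5 + 2*y**4 - y**3 + y**2 - 2*y + 1, g_2 = y**6 + y**4 + y**3 + 2*y**2 - y.

Reduce p = -y**2 + 2*y modulo G:
  leading term y**2: no divisor's leading term divides it; move -y**2 to the remainder.
  leading term y: no divisor's leading term divides it; move 2*y to the remainder.
  normal form = -y**2 + 2*y.
The normal form is nonzero, so p ∉ I. Since p minus its normal form lies in I, I + (p) = I + (r) where r = -y**2 + 2*y; decide whether this ideal is the whole ring.
Run Buchberger on G together with r (pairs among the g_i already reduce to 0 since G is a Gröbner basis):
g_1 = x + 2*y**5 + 2*y**4 - y**3 + y**2 - 2*y + 1, LT = x.
g_2 = y**6 + y**4 + y**3 + 2*y**2 - y, LT = y**6.
r = -y**2 + 2*y, LT = y**2.

S(g_2,r): lcm = y**6. S = 2*y**5 + y**4 + y**3 + 2*y**2 - y.
  leading term y**5: subtract (-2*y**3)·r from 2*y**5 + y**4 + y**3 + 2*y**2 - y → y**3 + 2*y**2 - y
  leading term y**3: subtract (-y)·r from y**3 + 2*y**2 - y → -y**2 - y
  leading term y**2: subtract (1)·r from -y**2 - y → 2*y
  leading term y: no divisor's leading term divides it; move 2*y to the remainder.
  remainder 2*y ≠ 0; add m_4 = 2*y to the basis.

The other S-polynomials (S(g_1,g_2), S(g_1,r), S(g_1,m_4), S(g_2,m_4), S(r,m_4)) all reduce to 0 modulo the current basis, so we have a Gröbner basis.
Inter-reduce: drop elements whose leading term is divisible by another's, tail-reduce, and make monic.
Reduced Gröbner basis: {x + 1, y}.
The reduced Gröbner basis of I + (p) is {x + 1, y} ≠ {1}, a proper ideal, so the enlarged system stays consistent: p is independent of I, with normal form -y**2 + 2*y.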